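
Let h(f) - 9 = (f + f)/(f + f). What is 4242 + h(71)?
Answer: 4252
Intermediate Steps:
h(f) = 10 (h(f) = 9 + (f + f)/(f + f) = 9 + (2*f)/((2*f)) = 9 + (2*f)*(1/(2*f)) = 9 + 1 = 10)
4242 + h(71) = 4242 + 10 = 4252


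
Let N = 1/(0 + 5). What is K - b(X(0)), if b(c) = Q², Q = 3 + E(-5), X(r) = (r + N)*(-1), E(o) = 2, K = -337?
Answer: -362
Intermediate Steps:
N = ⅕ (N = 1/5 = ⅕ ≈ 0.20000)
X(r) = -⅕ - r (X(r) = (r + ⅕)*(-1) = (⅕ + r)*(-1) = -⅕ - r)
Q = 5 (Q = 3 + 2 = 5)
b(c) = 25 (b(c) = 5² = 25)
K - b(X(0)) = -337 - 1*25 = -337 - 25 = -362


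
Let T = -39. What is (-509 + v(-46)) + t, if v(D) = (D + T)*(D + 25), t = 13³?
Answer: 3473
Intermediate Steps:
t = 2197
v(D) = (-39 + D)*(25 + D) (v(D) = (D - 39)*(D + 25) = (-39 + D)*(25 + D))
(-509 + v(-46)) + t = (-509 + (-975 + (-46)² - 14*(-46))) + 2197 = (-509 + (-975 + 2116 + 644)) + 2197 = (-509 + 1785) + 2197 = 1276 + 2197 = 3473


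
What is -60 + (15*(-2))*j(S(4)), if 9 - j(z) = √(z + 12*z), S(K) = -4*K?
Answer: -330 + 120*I*√13 ≈ -330.0 + 432.67*I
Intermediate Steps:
j(z) = 9 - √13*√z (j(z) = 9 - √(z + 12*z) = 9 - √(13*z) = 9 - √13*√z)
-60 + (15*(-2))*j(S(4)) = -60 + (15*(-2))*(9 - √13*√(-4*4)) = -60 - 30*(9 - √13*√(-16)) = -60 - 30*(9 - √13*4*I) = -60 - 30*(9 - 4*I*√13) = -60 + (-270 + 120*I*√13) = -330 + 120*I*√13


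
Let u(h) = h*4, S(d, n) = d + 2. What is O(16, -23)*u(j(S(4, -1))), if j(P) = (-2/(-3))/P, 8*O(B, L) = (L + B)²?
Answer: 49/18 ≈ 2.7222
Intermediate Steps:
S(d, n) = 2 + d
O(B, L) = (B + L)²/8 (O(B, L) = (L + B)²/8 = (B + L)²/8)
j(P) = 2/(3*P) (j(P) = (-2*(-⅓))/P = 2/(3*P))
u(h) = 4*h
O(16, -23)*u(j(S(4, -1))) = ((16 - 23)²/8)*(4*(2/(3*(2 + 4)))) = ((⅛)*(-7)²)*(4*((⅔)/6)) = ((⅛)*49)*(4*((⅔)*(⅙))) = 49*(4*(⅑))/8 = (49/8)*(4/9) = 49/18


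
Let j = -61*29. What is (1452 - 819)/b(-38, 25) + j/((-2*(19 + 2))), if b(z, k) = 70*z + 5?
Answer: 172967/4130 ≈ 41.881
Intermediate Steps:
b(z, k) = 5 + 70*z
j = -1769
(1452 - 819)/b(-38, 25) + j/((-2*(19 + 2))) = (1452 - 819)/(5 + 70*(-38)) - 1769*(-1/(2*(19 + 2))) = 633/(5 - 2660) - 1769/((-2*21)) = 633/(-2655) - 1769/(-42) = 633*(-1/2655) - 1769*(-1/42) = -211/885 + 1769/42 = 172967/4130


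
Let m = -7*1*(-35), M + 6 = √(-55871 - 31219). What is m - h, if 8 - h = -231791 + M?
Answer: -231560 + I*√87090 ≈ -2.3156e+5 + 295.11*I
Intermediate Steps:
M = -6 + I*√87090 (M = -6 + √(-55871 - 31219) = -6 + √(-87090) = -6 + I*√87090 ≈ -6.0 + 295.11*I)
m = 245 (m = -7*(-35) = 245)
h = 231805 - I*√87090 (h = 8 - (-231791 + (-6 + I*√87090)) = 8 - (-231797 + I*√87090) = 8 + (231797 - I*√87090) = 231805 - I*√87090 ≈ 2.3181e+5 - 295.11*I)
m - h = 245 - (231805 - I*√87090) = 245 + (-231805 + I*√87090) = -231560 + I*√87090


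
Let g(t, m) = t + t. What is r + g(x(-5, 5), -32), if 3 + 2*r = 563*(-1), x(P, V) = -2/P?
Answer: -1411/5 ≈ -282.20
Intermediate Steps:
g(t, m) = 2*t
r = -283 (r = -3/2 + (563*(-1))/2 = -3/2 + (½)*(-563) = -3/2 - 563/2 = -283)
r + g(x(-5, 5), -32) = -283 + 2*(-2/(-5)) = -283 + 2*(-2*(-⅕)) = -283 + 2*(⅖) = -283 + ⅘ = -1411/5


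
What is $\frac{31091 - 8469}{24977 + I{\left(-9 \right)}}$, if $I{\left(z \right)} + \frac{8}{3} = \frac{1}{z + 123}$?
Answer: $\frac{859636}{949025} \approx 0.90581$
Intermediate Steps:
$I{\left(z \right)} = - \frac{8}{3} + \frac{1}{123 + z}$ ($I{\left(z \right)} = - \frac{8}{3} + \frac{1}{z + 123} = - \frac{8}{3} + \frac{1}{123 + z}$)
$\frac{31091 - 8469}{24977 + I{\left(-9 \right)}} = \frac{31091 - 8469}{24977 + \frac{-981 - -72}{3 \left(123 - 9\right)}} = \frac{22622}{24977 + \frac{-981 + 72}{3 \cdot 114}} = \frac{22622}{24977 + \frac{1}{3} \cdot \frac{1}{114} \left(-909\right)} = \frac{22622}{24977 - \frac{101}{38}} = \frac{22622}{\frac{949025}{38}} = 22622 \cdot \frac{38}{949025} = \frac{859636}{949025}$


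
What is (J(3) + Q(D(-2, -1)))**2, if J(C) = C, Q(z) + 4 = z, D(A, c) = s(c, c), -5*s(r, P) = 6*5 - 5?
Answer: 36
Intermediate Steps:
s(r, P) = -5 (s(r, P) = -(6*5 - 5)/5 = -(30 - 5)/5 = -1/5*25 = -5)
D(A, c) = -5
Q(z) = -4 + z
(J(3) + Q(D(-2, -1)))**2 = (3 + (-4 - 5))**2 = (3 - 9)**2 = (-6)**2 = 36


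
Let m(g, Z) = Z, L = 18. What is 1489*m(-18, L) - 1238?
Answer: 25564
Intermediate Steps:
1489*m(-18, L) - 1238 = 1489*18 - 1238 = 26802 - 1238 = 25564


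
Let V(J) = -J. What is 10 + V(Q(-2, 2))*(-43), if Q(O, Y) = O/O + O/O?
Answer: 96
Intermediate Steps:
Q(O, Y) = 2 (Q(O, Y) = 1 + 1 = 2)
10 + V(Q(-2, 2))*(-43) = 10 - 1*2*(-43) = 10 - 2*(-43) = 10 + 86 = 96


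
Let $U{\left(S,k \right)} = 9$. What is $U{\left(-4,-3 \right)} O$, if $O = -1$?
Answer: $-9$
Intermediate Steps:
$U{\left(-4,-3 \right)} O = 9 \left(-1\right) = -9$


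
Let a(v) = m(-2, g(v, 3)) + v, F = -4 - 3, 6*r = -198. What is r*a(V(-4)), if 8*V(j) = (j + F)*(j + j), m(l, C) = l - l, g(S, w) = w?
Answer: -363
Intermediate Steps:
r = -33 (r = (⅙)*(-198) = -33)
m(l, C) = 0
F = -7
V(j) = j*(-7 + j)/4 (V(j) = ((j - 7)*(j + j))/8 = ((-7 + j)*(2*j))/8 = (2*j*(-7 + j))/8 = j*(-7 + j)/4)
a(v) = v (a(v) = 0 + v = v)
r*a(V(-4)) = -33*(-4)*(-7 - 4)/4 = -33*(-4)*(-11)/4 = -33*11 = -363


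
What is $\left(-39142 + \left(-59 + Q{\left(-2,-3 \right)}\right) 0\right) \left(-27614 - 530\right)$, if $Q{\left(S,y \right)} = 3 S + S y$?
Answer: $1101612448$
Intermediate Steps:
$\left(-39142 + \left(-59 + Q{\left(-2,-3 \right)}\right) 0\right) \left(-27614 - 530\right) = \left(-39142 + \left(-59 - 2 \left(3 - 3\right)\right) 0\right) \left(-27614 - 530\right) = \left(-39142 + \left(-59 - 0\right) 0\right) \left(-28144\right) = \left(-39142 + \left(-59 + 0\right) 0\right) \left(-28144\right) = \left(-39142 - 0\right) \left(-28144\right) = \left(-39142 + 0\right) \left(-28144\right) = \left(-39142\right) \left(-28144\right) = 1101612448$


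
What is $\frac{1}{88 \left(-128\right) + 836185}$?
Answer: $\frac{1}{824921} \approx 1.2122 \cdot 10^{-6}$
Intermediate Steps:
$\frac{1}{88 \left(-128\right) + 836185} = \frac{1}{-11264 + 836185} = \frac{1}{824921}$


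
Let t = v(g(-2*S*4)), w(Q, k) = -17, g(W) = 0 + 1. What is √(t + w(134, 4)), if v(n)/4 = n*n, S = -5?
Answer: I*√13 ≈ 3.6056*I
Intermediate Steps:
g(W) = 1
v(n) = 4*n² (v(n) = 4*(n*n) = 4*n²)
t = 4 (t = 4*1² = 4*1 = 4)
√(t + w(134, 4)) = √(4 - 17) = √(-13) = I*√13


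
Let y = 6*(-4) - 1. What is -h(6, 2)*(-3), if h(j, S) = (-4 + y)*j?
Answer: -522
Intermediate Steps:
y = -25 (y = -24 - 1 = -25)
h(j, S) = -29*j (h(j, S) = (-4 - 25)*j = -29*j)
-h(6, 2)*(-3) = -(-29)*6*(-3) = -1*(-174)*(-3) = 174*(-3) = -522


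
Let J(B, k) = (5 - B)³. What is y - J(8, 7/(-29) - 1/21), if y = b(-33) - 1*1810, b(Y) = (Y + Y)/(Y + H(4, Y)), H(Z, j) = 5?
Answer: -24929/14 ≈ -1780.6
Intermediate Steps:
b(Y) = 2*Y/(5 + Y) (b(Y) = (Y + Y)/(Y + 5) = (2*Y)/(5 + Y) = 2*Y/(5 + Y))
y = -25307/14 (y = 2*(-33)/(5 - 33) - 1*1810 = 2*(-33)/(-28) - 1810 = 2*(-33)*(-1/28) - 1810 = 33/14 - 1810 = -25307/14 ≈ -1807.6)
y - J(8, 7/(-29) - 1/21) = -25307/14 - (-1)*(-5 + 8)³ = -25307/14 - (-1)*3³ = -25307/14 - (-1)*27 = -25307/14 - 1*(-27) = -25307/14 + 27 = -24929/14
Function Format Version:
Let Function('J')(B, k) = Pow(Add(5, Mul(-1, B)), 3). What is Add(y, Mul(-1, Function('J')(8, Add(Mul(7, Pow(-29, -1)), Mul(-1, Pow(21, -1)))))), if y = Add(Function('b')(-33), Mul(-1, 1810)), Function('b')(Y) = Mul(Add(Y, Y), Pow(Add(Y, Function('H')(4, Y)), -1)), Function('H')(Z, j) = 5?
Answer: Rational(-24929, 14) ≈ -1780.6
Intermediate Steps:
Function('b')(Y) = Mul(2, Y, Pow(Add(5, Y), -1)) (Function('b')(Y) = Mul(Add(Y, Y), Pow(Add(Y, 5), -1)) = Mul(Mul(2, Y), Pow(Add(5, Y), -1)) = Mul(2, Y, Pow(Add(5, Y), -1)))
y = Rational(-25307, 14) (y = Add(Mul(2, -33, Pow(Add(5, -33), -1)), Mul(-1, 1810)) = Add(Mul(2, -33, Pow(-28, -1)), -1810) = Add(Mul(2, -33, Rational(-1, 28)), -1810) = Add(Rational(33, 14), -1810) = Rational(-25307, 14) ≈ -1807.6)
Add(y, Mul(-1, Function('J')(8, Add(Mul(7, Pow(-29, -1)), Mul(-1, Pow(21, -1)))))) = Add(Rational(-25307, 14), Mul(-1, Mul(-1, Pow(Add(-5, 8), 3)))) = Add(Rational(-25307, 14), Mul(-1, Mul(-1, Pow(3, 3)))) = Add(Rational(-25307, 14), Mul(-1, Mul(-1, 27))) = Add(Rational(-25307, 14), Mul(-1, -27)) = Add(Rational(-25307, 14), 27) = Rational(-24929, 14)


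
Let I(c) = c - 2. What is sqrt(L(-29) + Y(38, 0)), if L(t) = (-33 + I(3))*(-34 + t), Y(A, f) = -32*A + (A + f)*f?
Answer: 20*sqrt(2) ≈ 28.284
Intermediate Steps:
I(c) = -2 + c
Y(A, f) = -32*A + f*(A + f)
L(t) = 1088 - 32*t (L(t) = (-33 + (-2 + 3))*(-34 + t) = (-33 + 1)*(-34 + t) = -32*(-34 + t) = 1088 - 32*t)
sqrt(L(-29) + Y(38, 0)) = sqrt((1088 - 32*(-29)) + (0**2 - 32*38 + 38*0)) = sqrt((1088 + 928) + (0 - 1216 + 0)) = sqrt(2016 - 1216) = sqrt(800) = 20*sqrt(2)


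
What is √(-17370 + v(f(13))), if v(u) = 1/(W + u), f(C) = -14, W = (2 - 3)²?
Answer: I*√2935543/13 ≈ 131.8*I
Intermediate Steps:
W = 1 (W = (-1)² = 1)
v(u) = 1/(1 + u)
√(-17370 + v(f(13))) = √(-17370 + 1/(1 - 14)) = √(-17370 + 1/(-13)) = √(-17370 - 1/13) = √(-225811/13) = I*√2935543/13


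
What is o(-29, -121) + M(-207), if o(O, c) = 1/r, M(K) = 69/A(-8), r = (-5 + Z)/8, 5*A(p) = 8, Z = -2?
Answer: 2351/56 ≈ 41.982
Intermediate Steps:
A(p) = 8/5 (A(p) = (⅕)*8 = 8/5)
r = -7/8 (r = (-5 - 2)/8 = (⅛)*(-7) = -7/8 ≈ -0.87500)
M(K) = 345/8 (M(K) = 69/(8/5) = 69*(5/8) = 345/8)
o(O, c) = -8/7 (o(O, c) = 1/(-7/8) = -8/7)
o(-29, -121) + M(-207) = -8/7 + 345/8 = 2351/56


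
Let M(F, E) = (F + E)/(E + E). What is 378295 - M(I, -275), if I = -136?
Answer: 208061839/550 ≈ 3.7829e+5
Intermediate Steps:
M(F, E) = (E + F)/(2*E) (M(F, E) = (E + F)/((2*E)) = (E + F)*(1/(2*E)) = (E + F)/(2*E))
378295 - M(I, -275) = 378295 - (-275 - 136)/(2*(-275)) = 378295 - (-1)*(-411)/(2*275) = 378295 - 1*411/550 = 378295 - 411/550 = 208061839/550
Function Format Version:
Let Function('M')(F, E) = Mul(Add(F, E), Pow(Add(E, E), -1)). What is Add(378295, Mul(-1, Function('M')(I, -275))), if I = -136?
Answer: Rational(208061839, 550) ≈ 3.7829e+5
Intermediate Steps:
Function('M')(F, E) = Mul(Rational(1, 2), Pow(E, -1), Add(E, F)) (Function('M')(F, E) = Mul(Add(E, F), Pow(Mul(2, E), -1)) = Mul(Add(E, F), Mul(Rational(1, 2), Pow(E, -1))) = Mul(Rational(1, 2), Pow(E, -1), Add(E, F)))
Add(378295, Mul(-1, Function('M')(I, -275))) = Add(378295, Mul(-1, Mul(Rational(1, 2), Pow(-275, -1), Add(-275, -136)))) = Add(378295, Mul(-1, Mul(Rational(1, 2), Rational(-1, 275), -411))) = Add(378295, Mul(-1, Rational(411, 550))) = Add(378295, Rational(-411, 550)) = Rational(208061839, 550)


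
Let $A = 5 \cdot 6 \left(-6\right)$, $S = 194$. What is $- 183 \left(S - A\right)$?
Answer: $-68442$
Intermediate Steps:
$A = -180$ ($A = 30 \left(-6\right) = -180$)
$- 183 \left(S - A\right) = - 183 \left(194 - -180\right) = - 183 \left(194 + 180\right) = \left(-183\right) 374 = -68442$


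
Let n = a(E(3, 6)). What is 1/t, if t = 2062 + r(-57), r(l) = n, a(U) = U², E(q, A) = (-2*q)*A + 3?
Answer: 1/3151 ≈ 0.00031736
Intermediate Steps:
E(q, A) = 3 - 2*A*q (E(q, A) = -2*A*q + 3 = 3 - 2*A*q)
n = 1089 (n = (3 - 2*6*3)² = (3 - 36)² = (-33)² = 1089)
r(l) = 1089
t = 3151 (t = 2062 + 1089 = 3151)
1/t = 1/3151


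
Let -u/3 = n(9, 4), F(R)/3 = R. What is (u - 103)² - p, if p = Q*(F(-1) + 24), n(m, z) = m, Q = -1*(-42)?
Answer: 16018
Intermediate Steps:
F(R) = 3*R
Q = 42
u = -27 (u = -3*9 = -27)
p = 882 (p = 42*(3*(-1) + 24) = 42*(-3 + 24) = 42*21 = 882)
(u - 103)² - p = (-27 - 103)² - 1*882 = (-130)² - 882 = 16900 - 882 = 16018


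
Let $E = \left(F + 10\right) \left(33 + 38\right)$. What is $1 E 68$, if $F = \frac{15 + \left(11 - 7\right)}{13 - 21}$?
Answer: $\frac{73627}{2} \approx 36814.0$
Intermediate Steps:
$F = - \frac{19}{8}$ ($F = \frac{15 + \left(11 - 7\right)}{-8} = \left(15 + 4\right) \left(- \frac{1}{8}\right) = 19 \left(- \frac{1}{8}\right) = - \frac{19}{8} \approx -2.375$)
$E = \frac{4331}{8}$ ($E = \left(- \frac{19}{8} + 10\right) \left(33 + 38\right) = \frac{61}{8} \cdot 71 = \frac{4331}{8} \approx 541.38$)
$1 E 68 = 1 \cdot \frac{4331}{8} \cdot 68 = \frac{4331}{8} \cdot 68 = \frac{73627}{2}$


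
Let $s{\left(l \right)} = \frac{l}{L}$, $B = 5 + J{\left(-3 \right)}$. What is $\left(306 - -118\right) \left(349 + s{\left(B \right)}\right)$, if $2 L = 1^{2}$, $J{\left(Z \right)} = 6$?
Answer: $157304$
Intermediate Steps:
$L = \frac{1}{2}$ ($L = \frac{1^{2}}{2} = \frac{1}{2} \cdot 1 = \frac{1}{2} \approx 0.5$)
$B = 11$ ($B = 5 + 6 = 11$)
$s{\left(l \right)} = 2 l$ ($s{\left(l \right)} = l \frac{1}{\frac{1}{2}} = l 2 = 2 l$)
$\left(306 - -118\right) \left(349 + s{\left(B \right)}\right) = \left(306 - -118\right) \left(349 + 2 \cdot 11\right) = \left(306 + 118\right) \left(349 + 22\right) = 424 \cdot 371 = 157304$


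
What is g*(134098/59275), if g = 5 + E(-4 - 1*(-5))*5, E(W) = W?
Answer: 268196/11855 ≈ 22.623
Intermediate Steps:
g = 10 (g = 5 + (-4 - 1*(-5))*5 = 5 + (-4 + 5)*5 = 5 + 1*5 = 5 + 5 = 10)
g*(134098/59275) = 10*(134098/59275) = 268196/11855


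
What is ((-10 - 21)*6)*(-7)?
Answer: 1302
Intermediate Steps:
((-10 - 21)*6)*(-7) = -31*6*(-7) = -186*(-7) = 1302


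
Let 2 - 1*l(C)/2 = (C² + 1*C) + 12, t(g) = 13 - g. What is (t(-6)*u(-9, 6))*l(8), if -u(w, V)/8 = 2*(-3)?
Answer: -149568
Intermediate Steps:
u(w, V) = 48 (u(w, V) = -16*(-3) = -8*(-6) = 48)
l(C) = -20 - 2*C - 2*C² (l(C) = 4 - 2*((C² + 1*C) + 12) = 4 - 2*((C² + C) + 12) = 4 - 2*((C + C²) + 12) = 4 - 2*(12 + C + C²) = 4 + (-24 - 2*C - 2*C²) = -20 - 2*C - 2*C²)
(t(-6)*u(-9, 6))*l(8) = ((13 - 1*(-6))*48)*(-20 - 2*8 - 2*8²) = ((13 + 6)*48)*(-20 - 16 - 2*64) = (19*48)*(-20 - 16 - 128) = 912*(-164) = -149568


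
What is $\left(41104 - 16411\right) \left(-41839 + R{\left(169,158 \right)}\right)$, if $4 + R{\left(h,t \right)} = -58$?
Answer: $-1034661393$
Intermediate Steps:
$R{\left(h,t \right)} = -62$ ($R{\left(h,t \right)} = -4 - 58 = -62$)
$\left(41104 - 16411\right) \left(-41839 + R{\left(169,158 \right)}\right) = \left(41104 - 16411\right) \left(-41839 - 62\right) = 24693 \left(-41901\right) = -1034661393$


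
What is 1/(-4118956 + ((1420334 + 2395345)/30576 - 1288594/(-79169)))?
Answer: -16467152/67825151516027 ≈ -2.4279e-7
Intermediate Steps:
1/(-4118956 + ((1420334 + 2395345)/30576 - 1288594/(-79169))) = 1/(-4118956 + (3815679*(1/30576) - 1288594*(-1/79169))) = 1/(-4118956 + (25957/208 + 1288594/79169)) = 1/(-4118956 + 2323017285/16467152) = 1/(-67825151516027/16467152) = -16467152/67825151516027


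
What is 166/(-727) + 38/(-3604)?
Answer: -312945/1310054 ≈ -0.23888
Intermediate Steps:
166/(-727) + 38/(-3604) = 166*(-1/727) + 38*(-1/3604) = -166/727 - 19/1802 = -312945/1310054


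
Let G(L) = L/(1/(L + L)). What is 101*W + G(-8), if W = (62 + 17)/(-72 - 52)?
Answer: 7893/124 ≈ 63.653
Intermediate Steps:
W = -79/124 (W = 79/(-124) = 79*(-1/124) = -79/124 ≈ -0.63710)
G(L) = 2*L² (G(L) = L/(1/(2*L)) = L/((1/(2*L))) = L*(2*L) = 2*L²)
101*W + G(-8) = 101*(-79/124) + 2*(-8)² = -7979/124 + 2*64 = -7979/124 + 128 = 7893/124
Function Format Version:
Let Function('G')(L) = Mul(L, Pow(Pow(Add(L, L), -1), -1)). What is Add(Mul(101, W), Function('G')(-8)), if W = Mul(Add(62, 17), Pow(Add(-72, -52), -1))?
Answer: Rational(7893, 124) ≈ 63.653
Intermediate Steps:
W = Rational(-79, 124) (W = Mul(79, Pow(-124, -1)) = Mul(79, Rational(-1, 124)) = Rational(-79, 124) ≈ -0.63710)
Function('G')(L) = Mul(2, Pow(L, 2)) (Function('G')(L) = Mul(L, Pow(Pow(Mul(2, L), -1), -1)) = Mul(L, Pow(Mul(Rational(1, 2), Pow(L, -1)), -1)) = Mul(L, Mul(2, L)) = Mul(2, Pow(L, 2)))
Add(Mul(101, W), Function('G')(-8)) = Add(Mul(101, Rational(-79, 124)), Mul(2, Pow(-8, 2))) = Add(Rational(-7979, 124), Mul(2, 64)) = Add(Rational(-7979, 124), 128) = Rational(7893, 124)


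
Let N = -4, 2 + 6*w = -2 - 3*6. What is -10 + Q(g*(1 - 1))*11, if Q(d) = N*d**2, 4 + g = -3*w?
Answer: -10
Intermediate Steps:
w = -11/3 (w = -1/3 + (-2 - 3*6)/6 = -1/3 + (-2 - 18)/6 = -1/3 + (1/6)*(-20) = -1/3 - 10/3 = -11/3 ≈ -3.6667)
g = 7 (g = -4 - 3*(-11/3) = -4 + 11 = 7)
Q(d) = -4*d**2
-10 + Q(g*(1 - 1))*11 = -10 - 4*49*(1 - 1)**2*11 = -10 - 4*(7*0)**2*11 = -10 - 4*0**2*11 = -10 - 4*0*11 = -10 + 0*11 = -10 + 0 = -10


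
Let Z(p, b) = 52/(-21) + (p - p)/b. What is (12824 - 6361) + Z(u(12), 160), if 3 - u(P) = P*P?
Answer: 135671/21 ≈ 6460.5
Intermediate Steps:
u(P) = 3 - P² (u(P) = 3 - P*P = 3 - P²)
Z(p, b) = -52/21 (Z(p, b) = 52*(-1/21) + 0/b = -52/21 + 0 = -52/21)
(12824 - 6361) + Z(u(12), 160) = (12824 - 6361) - 52/21 = 6463 - 52/21 = 135671/21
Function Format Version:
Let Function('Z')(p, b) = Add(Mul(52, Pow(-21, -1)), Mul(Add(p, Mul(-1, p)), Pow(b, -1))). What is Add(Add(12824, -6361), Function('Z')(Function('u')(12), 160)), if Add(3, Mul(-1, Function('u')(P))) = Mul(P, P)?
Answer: Rational(135671, 21) ≈ 6460.5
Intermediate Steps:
Function('u')(P) = Add(3, Mul(-1, Pow(P, 2))) (Function('u')(P) = Add(3, Mul(-1, Mul(P, P))) = Add(3, Mul(-1, Pow(P, 2))))
Function('Z')(p, b) = Rational(-52, 21) (Function('Z')(p, b) = Add(Mul(52, Rational(-1, 21)), Mul(0, Pow(b, -1))) = Add(Rational(-52, 21), 0) = Rational(-52, 21))
Add(Add(12824, -6361), Function('Z')(Function('u')(12), 160)) = Add(Add(12824, -6361), Rational(-52, 21)) = Add(6463, Rational(-52, 21)) = Rational(135671, 21)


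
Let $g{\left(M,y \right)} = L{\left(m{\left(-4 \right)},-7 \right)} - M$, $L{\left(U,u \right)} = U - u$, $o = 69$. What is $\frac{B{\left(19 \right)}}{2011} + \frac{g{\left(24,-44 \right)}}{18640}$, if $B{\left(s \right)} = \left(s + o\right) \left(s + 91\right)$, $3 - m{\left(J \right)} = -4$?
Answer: $\frac{18041509}{3748504} \approx 4.813$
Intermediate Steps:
$m{\left(J \right)} = 7$ ($m{\left(J \right)} = 3 - -4 = 3 + 4 = 7$)
$B{\left(s \right)} = \left(69 + s\right) \left(91 + s\right)$ ($B{\left(s \right)} = \left(s + 69\right) \left(s + 91\right) = \left(69 + s\right) \left(91 + s\right)$)
$g{\left(M,y \right)} = 14 - M$ ($g{\left(M,y \right)} = \left(7 - -7\right) - M = \left(7 + 7\right) - M = 14 - M$)
$\frac{B{\left(19 \right)}}{2011} + \frac{g{\left(24,-44 \right)}}{18640} = \frac{6279 + 19^{2} + 160 \cdot 19}{2011} + \frac{14 - 24}{18640} = \left(6279 + 361 + 3040\right) \frac{1}{2011} + \left(14 - 24\right) \frac{1}{18640} = 9680 \cdot \frac{1}{2011} - \frac{1}{1864} = \frac{9680}{2011} - \frac{1}{1864} = \frac{18041509}{3748504}$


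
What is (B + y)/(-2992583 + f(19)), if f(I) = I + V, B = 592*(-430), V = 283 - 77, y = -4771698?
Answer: 2513129/1496179 ≈ 1.6797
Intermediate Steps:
V = 206
B = -254560
f(I) = 206 + I (f(I) = I + 206 = 206 + I)
(B + y)/(-2992583 + f(19)) = (-254560 - 4771698)/(-2992583 + (206 + 19)) = -5026258/(-2992583 + 225) = -5026258/(-2992358) = -5026258*(-1/2992358) = 2513129/1496179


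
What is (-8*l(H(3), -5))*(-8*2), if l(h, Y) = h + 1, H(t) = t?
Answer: 512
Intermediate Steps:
l(h, Y) = 1 + h
(-8*l(H(3), -5))*(-8*2) = (-8*(1 + 3))*(-8*2) = -8*4*(-16) = -32*(-16) = 512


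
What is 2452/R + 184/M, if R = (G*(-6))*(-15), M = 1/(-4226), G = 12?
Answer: -209947067/270 ≈ -7.7758e+5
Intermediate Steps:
M = -1/4226 ≈ -0.00023663
R = 1080 (R = (12*(-6))*(-15) = -72*(-15) = 1080)
2452/R + 184/M = 2452/1080 + 184/(-1/4226) = 2452*(1/1080) + 184*(-4226) = 613/270 - 777584 = -209947067/270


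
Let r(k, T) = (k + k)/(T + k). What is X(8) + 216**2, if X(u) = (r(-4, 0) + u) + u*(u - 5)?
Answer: 46690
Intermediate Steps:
r(k, T) = 2*k/(T + k) (r(k, T) = (2*k)/(T + k) = 2*k/(T + k))
X(u) = 2 + u + u*(-5 + u) (X(u) = (2*(-4)/(0 - 4) + u) + u*(u - 5) = (2*(-4)/(-4) + u) + u*(-5 + u) = (2*(-4)*(-1/4) + u) + u*(-5 + u) = (2 + u) + u*(-5 + u) = 2 + u + u*(-5 + u))
X(8) + 216**2 = (2 + 8**2 - 4*8) + 216**2 = (2 + 64 - 32) + 46656 = 34 + 46656 = 46690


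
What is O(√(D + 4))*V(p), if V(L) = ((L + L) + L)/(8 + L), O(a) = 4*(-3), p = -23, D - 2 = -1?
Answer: -276/5 ≈ -55.200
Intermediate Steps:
D = 1 (D = 2 - 1 = 1)
O(a) = -12
V(L) = 3*L/(8 + L) (V(L) = (2*L + L)/(8 + L) = (3*L)/(8 + L) = 3*L/(8 + L))
O(√(D + 4))*V(p) = -36*(-23)/(8 - 23) = -36*(-23)/(-15) = -36*(-23)*(-1)/15 = -12*23/5 = -276/5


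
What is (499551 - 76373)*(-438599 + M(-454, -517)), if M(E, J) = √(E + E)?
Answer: -185605447622 + 846356*I*√227 ≈ -1.8561e+11 + 1.2752e+7*I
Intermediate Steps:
M(E, J) = √2*√E (M(E, J) = √(2*E) = √2*√E)
(499551 - 76373)*(-438599 + M(-454, -517)) = (499551 - 76373)*(-438599 + √2*√(-454)) = 423178*(-438599 + √2*(I*√454)) = 423178*(-438599 + 2*I*√227) = -185605447622 + 846356*I*√227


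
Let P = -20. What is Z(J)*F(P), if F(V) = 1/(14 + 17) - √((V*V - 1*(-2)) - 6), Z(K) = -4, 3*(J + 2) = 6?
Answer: -4/31 + 24*√11 ≈ 79.470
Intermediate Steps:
J = 0 (J = -2 + (⅓)*6 = -2 + 2 = 0)
F(V) = 1/31 - √(-4 + V²) (F(V) = 1/31 - √((V² + 2) - 6) = 1/31 - √((2 + V²) - 6) = 1/31 - √(-4 + V²))
Z(J)*F(P) = -4*(1/31 - √(-4 + (-20)²)) = -4*(1/31 - √(-4 + 400)) = -4*(1/31 - √396) = -4*(1/31 - 6*√11) = -4/31 + 24*√11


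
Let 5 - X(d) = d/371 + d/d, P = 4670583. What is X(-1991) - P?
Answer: -1732782818/371 ≈ -4.6706e+6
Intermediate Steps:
X(d) = 4 - d/371 (X(d) = 5 - (d/371 + d/d) = 5 - (d*(1/371) + 1) = 5 - (d/371 + 1) = 5 - (1 + d/371) = 5 + (-1 - d/371) = 4 - d/371)
X(-1991) - P = (4 - 1/371*(-1991)) - 1*4670583 = (4 + 1991/371) - 4670583 = 3475/371 - 4670583 = -1732782818/371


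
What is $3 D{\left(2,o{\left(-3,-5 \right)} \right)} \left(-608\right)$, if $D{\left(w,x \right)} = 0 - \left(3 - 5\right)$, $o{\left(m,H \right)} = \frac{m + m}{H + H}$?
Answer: $-3648$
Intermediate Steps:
$o{\left(m,H \right)} = \frac{m}{H}$ ($o{\left(m,H \right)} = \frac{2 m}{2 H} = 2 m \frac{1}{2 H} = \frac{m}{H}$)
$D{\left(w,x \right)} = 2$ ($D{\left(w,x \right)} = 0 - \left(3 - 5\right) = 0 - -2 = 0 + 2 = 2$)
$3 D{\left(2,o{\left(-3,-5 \right)} \right)} \left(-608\right) = 3 \cdot 2 \left(-608\right) = 6 \left(-608\right) = -3648$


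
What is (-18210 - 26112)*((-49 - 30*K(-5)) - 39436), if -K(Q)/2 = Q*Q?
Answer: 1683571170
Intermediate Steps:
K(Q) = -2*Q² (K(Q) = -2*Q*Q = -2*Q²)
(-18210 - 26112)*((-49 - 30*K(-5)) - 39436) = (-18210 - 26112)*((-49 - (-60)*(-5)²) - 39436) = -44322*((-49 - (-60)*25) - 39436) = -44322*((-49 - 30*(-50)) - 39436) = -44322*((-49 + 1500) - 39436) = -44322*(1451 - 39436) = -44322*(-37985) = 1683571170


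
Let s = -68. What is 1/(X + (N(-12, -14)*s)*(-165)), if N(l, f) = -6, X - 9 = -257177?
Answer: -1/324488 ≈ -3.0818e-6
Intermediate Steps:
X = -257168 (X = 9 - 257177 = -257168)
1/(X + (N(-12, -14)*s)*(-165)) = 1/(-257168 - 6*(-68)*(-165)) = 1/(-257168 + 408*(-165)) = 1/(-257168 - 67320) = 1/(-324488) = -1/324488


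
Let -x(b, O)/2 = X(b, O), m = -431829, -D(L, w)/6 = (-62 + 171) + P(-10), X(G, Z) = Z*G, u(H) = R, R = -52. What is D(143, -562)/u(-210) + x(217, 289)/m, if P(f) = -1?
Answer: 71586836/5613777 ≈ 12.752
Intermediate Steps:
u(H) = -52
X(G, Z) = G*Z
D(L, w) = -648 (D(L, w) = -6*((-62 + 171) - 1) = -6*(109 - 1) = -6*108 = -648)
x(b, O) = -2*O*b (x(b, O) = -2*b*O = -2*O*b)
D(143, -562)/u(-210) + x(217, 289)/m = -648/(-52) - 2*289*217/(-431829) = -648*(-1/52) - 125426*(-1/431829) = 162/13 + 125426/431829 = 71586836/5613777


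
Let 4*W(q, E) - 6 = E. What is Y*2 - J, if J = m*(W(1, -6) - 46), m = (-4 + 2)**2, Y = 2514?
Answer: 5212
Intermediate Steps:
W(q, E) = 3/2 + E/4
m = 4 (m = (-2)**2 = 4)
J = -184 (J = 4*((3/2 + (1/4)*(-6)) - 46) = 4*((3/2 - 3/2) - 46) = 4*(0 - 46) = 4*(-46) = -184)
Y*2 - J = 2514*2 - 1*(-184) = 5028 + 184 = 5212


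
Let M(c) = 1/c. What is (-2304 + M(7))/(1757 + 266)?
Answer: -16127/14161 ≈ -1.1388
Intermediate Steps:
(-2304 + M(7))/(1757 + 266) = (-2304 + 1/7)/(1757 + 266) = (-2304 + ⅐)/2023 = -16127/7*1/2023 = -16127/14161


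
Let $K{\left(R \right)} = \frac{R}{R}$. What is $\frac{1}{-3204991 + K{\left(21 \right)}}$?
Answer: $- \frac{1}{3204990} \approx -3.1201 \cdot 10^{-7}$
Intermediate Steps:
$K{\left(R \right)} = 1$
$\frac{1}{-3204991 + K{\left(21 \right)}} = \frac{1}{-3204991 + 1} = \frac{1}{-3204990} = - \frac{1}{3204990}$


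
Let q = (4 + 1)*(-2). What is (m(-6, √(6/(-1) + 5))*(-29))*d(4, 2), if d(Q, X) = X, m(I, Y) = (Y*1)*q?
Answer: 580*I ≈ 580.0*I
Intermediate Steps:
q = -10 (q = 5*(-2) = -10)
m(I, Y) = -10*Y (m(I, Y) = (Y*1)*(-10) = Y*(-10) = -10*Y)
(m(-6, √(6/(-1) + 5))*(-29))*d(4, 2) = (-10*√(6/(-1) + 5)*(-29))*2 = (-10*√(6*(-1) + 5)*(-29))*2 = (-10*√(-6 + 5)*(-29))*2 = (-10*I*(-29))*2 = (290*I)*2 = 580*I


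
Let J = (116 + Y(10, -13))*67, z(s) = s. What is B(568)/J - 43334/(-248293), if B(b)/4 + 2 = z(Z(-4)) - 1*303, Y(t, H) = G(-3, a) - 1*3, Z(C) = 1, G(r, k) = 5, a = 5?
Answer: 20337158/981502229 ≈ 0.020720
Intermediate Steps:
Y(t, H) = 2 (Y(t, H) = 5 - 1*3 = 5 - 3 = 2)
B(b) = -1216 (B(b) = -8 + 4*(1 - 1*303) = -8 + 4*(1 - 303) = -8 + 4*(-302) = -8 - 1208 = -1216)
J = 7906 (J = (116 + 2)*67 = 118*67 = 7906)
B(568)/J - 43334/(-248293) = -1216/7906 - 43334/(-248293) = -1216*1/7906 - 43334*(-1/248293) = -608/3953 + 43334/248293 = 20337158/981502229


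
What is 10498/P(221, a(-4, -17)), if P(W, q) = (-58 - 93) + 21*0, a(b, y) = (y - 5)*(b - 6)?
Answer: -10498/151 ≈ -69.523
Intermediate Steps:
a(b, y) = (-6 + b)*(-5 + y) (a(b, y) = (-5 + y)*(-6 + b) = (-6 + b)*(-5 + y))
P(W, q) = -151 (P(W, q) = -151 + 0 = -151)
10498/P(221, a(-4, -17)) = 10498/(-151) = 10498*(-1/151) = -10498/151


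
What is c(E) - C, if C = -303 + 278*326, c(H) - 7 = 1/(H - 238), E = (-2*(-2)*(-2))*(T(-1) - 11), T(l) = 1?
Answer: -14270245/158 ≈ -90318.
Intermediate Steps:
E = 80 (E = (-2*(-2)*(-2))*(1 - 11) = (4*(-2))*(-10) = -8*(-10) = 80)
c(H) = 7 + 1/(-238 + H) (c(H) = 7 + 1/(H - 238) = 7 + 1/(-238 + H))
C = 90325 (C = -303 + 90628 = 90325)
c(E) - C = (-1665 + 7*80)/(-238 + 80) - 1*90325 = (-1665 + 560)/(-158) - 90325 = -1/158*(-1105) - 90325 = 1105/158 - 90325 = -14270245/158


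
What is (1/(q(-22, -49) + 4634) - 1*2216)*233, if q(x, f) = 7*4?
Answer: -2407120903/4662 ≈ -5.1633e+5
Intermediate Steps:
q(x, f) = 28
(1/(q(-22, -49) + 4634) - 1*2216)*233 = (1/(28 + 4634) - 1*2216)*233 = (1/4662 - 2216)*233 = -10330991/4662*233 = -2407120903/4662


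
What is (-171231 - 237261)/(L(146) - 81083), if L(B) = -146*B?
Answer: 136164/34133 ≈ 3.9892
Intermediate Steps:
(-171231 - 237261)/(L(146) - 81083) = (-171231 - 237261)/(-146*146 - 81083) = -408492/(-21316 - 81083) = -408492/(-102399) = -408492*(-1/102399) = 136164/34133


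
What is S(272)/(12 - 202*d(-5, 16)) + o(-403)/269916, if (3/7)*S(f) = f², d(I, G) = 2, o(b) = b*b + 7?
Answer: -207731036/472353 ≈ -439.78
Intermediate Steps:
o(b) = 7 + b² (o(b) = b² + 7 = 7 + b²)
S(f) = 7*f²/3
S(272)/(12 - 202*d(-5, 16)) + o(-403)/269916 = ((7/3)*272²)/(12 - 202*2) + (7 + (-403)²)/269916 = ((7/3)*73984)/(12 - 404) + (7 + 162409)*(1/269916) = (517888/3)/(-392) + 162416*(1/269916) = (517888/3)*(-1/392) + 40604/67479 = -9248/21 + 40604/67479 = -207731036/472353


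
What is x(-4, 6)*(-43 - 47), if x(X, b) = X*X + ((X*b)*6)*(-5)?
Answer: -66240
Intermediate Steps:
x(X, b) = X² - 30*X*b (x(X, b) = X² + (6*X*b)*(-5) = X² - 30*X*b)
x(-4, 6)*(-43 - 47) = (-4*(-4 - 30*6))*(-43 - 47) = -4*(-4 - 180)*(-90) = -4*(-184)*(-90) = 736*(-90) = -66240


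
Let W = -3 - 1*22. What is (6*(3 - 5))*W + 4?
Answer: 304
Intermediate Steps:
W = -25 (W = -3 - 22 = -25)
(6*(3 - 5))*W + 4 = (6*(3 - 5))*(-25) + 4 = (6*(-2))*(-25) + 4 = -12*(-25) + 4 = 300 + 4 = 304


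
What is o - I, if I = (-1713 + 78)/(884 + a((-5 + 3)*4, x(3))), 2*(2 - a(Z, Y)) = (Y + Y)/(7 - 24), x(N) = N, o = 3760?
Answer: 11334439/3013 ≈ 3761.8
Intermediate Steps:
a(Z, Y) = 2 + Y/17 (a(Z, Y) = 2 - (Y + Y)/(2*(7 - 24)) = 2 - 2*Y/(2*(-17)) = 2 - 2*Y*(-1)/(2*17) = 2 - (-1)*Y/17 = 2 + Y/17)
I = -5559/3013 (I = (-1713 + 78)/(884 + (2 + (1/17)*3)) = -1635/(884 + (2 + 3/17)) = -1635/(884 + 37/17) = -1635/15065/17 = -1635*17/15065 = -5559/3013 ≈ -1.8450)
o - I = 3760 - 1*(-5559/3013) = 3760 + 5559/3013 = 11334439/3013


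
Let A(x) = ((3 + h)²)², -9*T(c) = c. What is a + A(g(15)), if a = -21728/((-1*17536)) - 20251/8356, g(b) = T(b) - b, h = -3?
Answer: -338989/286193 ≈ -1.1845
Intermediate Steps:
T(c) = -c/9
g(b) = -10*b/9 (g(b) = -b/9 - b = -10*b/9)
a = -338989/286193 (a = -21728/(-17536) - 20251*1/8356 = -21728*(-1/17536) - 20251/8356 = 679/548 - 20251/8356 = -338989/286193 ≈ -1.1845)
A(x) = 0 (A(x) = ((3 - 3)²)² = (0²)² = 0² = 0)
a + A(g(15)) = -338989/286193 + 0 = -338989/286193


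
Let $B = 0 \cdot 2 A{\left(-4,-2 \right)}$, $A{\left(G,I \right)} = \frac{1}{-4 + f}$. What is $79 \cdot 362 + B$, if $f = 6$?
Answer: $28598$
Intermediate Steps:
$A{\left(G,I \right)} = \frac{1}{2}$ ($A{\left(G,I \right)} = \frac{1}{-4 + 6} = \frac{1}{2}$)
$B = 0$ ($B = 0 \cdot 2 \cdot \frac{1}{2} = 0 \cdot \frac{1}{2} = 0$)
$79 \cdot 362 + B = 79 \cdot 362 + 0 = 28598 + 0 = 28598$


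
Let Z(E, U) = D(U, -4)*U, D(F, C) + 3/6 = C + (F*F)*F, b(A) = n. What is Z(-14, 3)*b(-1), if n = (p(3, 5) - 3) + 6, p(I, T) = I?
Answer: 405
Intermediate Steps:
n = 6 (n = (3 - 3) + 6 = 0 + 6 = 6)
b(A) = 6
D(F, C) = -½ + C + F³ (D(F, C) = -½ + (C + (F*F)*F) = -½ + (C + F²*F) = -½ + (C + F³) = -½ + C + F³)
Z(E, U) = U*(-9/2 + U³) (Z(E, U) = (-½ - 4 + U³)*U = (-9/2 + U³)*U = U*(-9/2 + U³))
Z(-14, 3)*b(-1) = (3*(-9/2 + 3³))*6 = (3*(-9/2 + 27))*6 = (3*(45/2))*6 = (135/2)*6 = 405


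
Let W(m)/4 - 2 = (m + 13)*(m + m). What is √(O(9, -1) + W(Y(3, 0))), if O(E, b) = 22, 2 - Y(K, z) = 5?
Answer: I*√210 ≈ 14.491*I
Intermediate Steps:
Y(K, z) = -3 (Y(K, z) = 2 - 1*5 = 2 - 5 = -3)
W(m) = 8 + 8*m*(13 + m) (W(m) = 8 + 4*((m + 13)*(m + m)) = 8 + 4*((13 + m)*(2*m)) = 8 + 4*(2*m*(13 + m)) = 8 + 8*m*(13 + m))
√(O(9, -1) + W(Y(3, 0))) = √(22 + (8 + 8*(-3)² + 104*(-3))) = √(22 + (8 + 8*9 - 312)) = √(22 + (8 + 72 - 312)) = √(22 - 232) = √(-210) = I*√210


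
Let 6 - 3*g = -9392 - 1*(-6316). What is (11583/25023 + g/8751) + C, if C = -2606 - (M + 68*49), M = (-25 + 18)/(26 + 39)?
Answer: -84508479719224/14233457745 ≈ -5937.3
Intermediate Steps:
g = 3082/3 (g = 2 - (-9392 - 1*(-6316))/3 = 2 - (-9392 + 6316)/3 = 2 - ⅓*(-3076) = 2 + 3076/3 = 3082/3 ≈ 1027.3)
M = -7/65 ≈ -0.10769
C = -385963/65 (C = -2606 - (-7/65 + 68*49) = -2606 - (-7/65 + 3332) = -2606 - 1*216573/65 = -2606 - 216573/65 = -385963/65 ≈ -5937.9)
(11583/25023 + g/8751) + C = (11583/25023 + (3082/3)/8751) - 385963/65 = (11583*(1/25023) + (3082/3)*(1/8751)) - 385963/65 = (3861/8341 + 3082/26253) - 385963/65 = 127069795/218976273 - 385963/65 = -84508479719224/14233457745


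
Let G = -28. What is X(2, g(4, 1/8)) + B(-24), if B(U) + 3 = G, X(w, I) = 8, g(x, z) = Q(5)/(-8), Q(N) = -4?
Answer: -23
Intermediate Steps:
g(x, z) = ½ (g(x, z) = -4/(-8) = -4*(-⅛) = ½)
B(U) = -31 (B(U) = -3 - 28 = -31)
X(2, g(4, 1/8)) + B(-24) = 8 - 31 = -23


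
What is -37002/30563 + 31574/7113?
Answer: 701800936/217394619 ≈ 3.2282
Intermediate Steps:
-37002/30563 + 31574/7113 = 701800936/217394619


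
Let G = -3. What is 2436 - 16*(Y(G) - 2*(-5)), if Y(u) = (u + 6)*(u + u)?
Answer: 2564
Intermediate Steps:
Y(u) = 2*u*(6 + u) (Y(u) = (6 + u)*(2*u) = 2*u*(6 + u))
2436 - 16*(Y(G) - 2*(-5)) = 2436 - 16*(2*(-3)*(6 - 3) - 2*(-5)) = 2436 - 16*(2*(-3)*3 + 10) = 2436 - 16*(-18 + 10) = 2436 - 16*(-8) = 2436 + 128 = 2564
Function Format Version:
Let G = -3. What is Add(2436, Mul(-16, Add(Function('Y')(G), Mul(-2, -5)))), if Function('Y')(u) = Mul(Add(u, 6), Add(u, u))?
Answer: 2564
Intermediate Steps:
Function('Y')(u) = Mul(2, u, Add(6, u)) (Function('Y')(u) = Mul(Add(6, u), Mul(2, u)) = Mul(2, u, Add(6, u)))
Add(2436, Mul(-16, Add(Function('Y')(G), Mul(-2, -5)))) = Add(2436, Mul(-16, Add(Mul(2, -3, Add(6, -3)), Mul(-2, -5)))) = Add(2436, Mul(-16, Add(Mul(2, -3, 3), 10))) = Add(2436, Mul(-16, Add(-18, 10))) = Add(2436, Mul(-16, -8)) = Add(2436, 128) = 2564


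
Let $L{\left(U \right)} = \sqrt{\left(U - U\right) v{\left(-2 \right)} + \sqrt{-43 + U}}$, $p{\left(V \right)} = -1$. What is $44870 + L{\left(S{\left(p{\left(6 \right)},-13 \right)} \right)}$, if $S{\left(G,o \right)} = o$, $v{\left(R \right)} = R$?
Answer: $44870 + \sqrt[4]{-56} \approx 44872.0 + 1.9343 i$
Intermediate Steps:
$L{\left(U \right)} = \sqrt[4]{-43 + U}$ ($L{\left(U \right)} = \sqrt{\left(U - U\right) \left(-2\right) + \sqrt{-43 + U}} = \sqrt{0 \left(-2\right) + \sqrt{-43 + U}} = \sqrt{0 + \sqrt{-43 + U}} = \sqrt{\sqrt{-43 + U}} = \sqrt[4]{-43 + U}$)
$44870 + L{\left(S{\left(p{\left(6 \right)},-13 \right)} \right)} = 44870 + \sqrt[4]{-43 - 13} = 44870 + \sqrt[4]{-56}$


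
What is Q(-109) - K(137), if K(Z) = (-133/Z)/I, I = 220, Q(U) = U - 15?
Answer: -3737227/30140 ≈ -124.00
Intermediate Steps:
Q(U) = -15 + U
K(Z) = -133/(220*Z) (K(Z) = -133/Z/220 = -133/Z*(1/220) = -133/(220*Z))
Q(-109) - K(137) = (-15 - 109) - (-133)/(220*137) = -124 - (-133)/(220*137) = -124 - 1*(-133/30140) = -124 + 133/30140 = -3737227/30140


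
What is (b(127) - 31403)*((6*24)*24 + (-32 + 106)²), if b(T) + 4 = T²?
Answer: -136463096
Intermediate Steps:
b(T) = -4 + T²
(b(127) - 31403)*((6*24)*24 + (-32 + 106)²) = ((-4 + 127²) - 31403)*((6*24)*24 + (-32 + 106)²) = ((-4 + 16129) - 31403)*(144*24 + 74²) = (16125 - 31403)*(3456 + 5476) = -15278*8932 = -136463096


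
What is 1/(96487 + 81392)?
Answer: 1/177879 ≈ 5.6218e-6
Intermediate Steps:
1/(96487 + 81392) = 1/177879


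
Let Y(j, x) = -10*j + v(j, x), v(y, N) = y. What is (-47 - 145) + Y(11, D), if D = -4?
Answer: -291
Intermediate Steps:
Y(j, x) = -9*j (Y(j, x) = -10*j + j = -9*j)
(-47 - 145) + Y(11, D) = (-47 - 145) - 9*11 = -192 - 99 = -291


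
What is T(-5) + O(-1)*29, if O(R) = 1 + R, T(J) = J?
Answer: -5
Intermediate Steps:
T(-5) + O(-1)*29 = -5 + (1 - 1)*29 = -5 + 0*29 = -5 + 0 = -5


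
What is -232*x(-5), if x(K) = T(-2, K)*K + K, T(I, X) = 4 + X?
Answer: 0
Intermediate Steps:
x(K) = K + K*(4 + K) (x(K) = (4 + K)*K + K = K*(4 + K) + K = K + K*(4 + K))
-232*x(-5) = -(-1160)*(5 - 5) = -(-1160)*0 = -232*0 = 0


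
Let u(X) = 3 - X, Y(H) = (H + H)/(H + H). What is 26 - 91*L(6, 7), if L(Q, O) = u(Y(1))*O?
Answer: -1248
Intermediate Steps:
Y(H) = 1 (Y(H) = (2*H)/((2*H)) = (2*H)*(1/(2*H)) = 1)
L(Q, O) = 2*O (L(Q, O) = (3 - 1*1)*O = (3 - 1)*O = 2*O)
26 - 91*L(6, 7) = 26 - 182*7 = 26 - 91*14 = 26 - 1274 = -1248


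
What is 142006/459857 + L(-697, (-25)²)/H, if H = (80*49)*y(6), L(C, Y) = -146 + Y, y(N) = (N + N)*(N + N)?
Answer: 4230516757/13662109440 ≈ 0.30965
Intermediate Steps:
y(N) = 4*N² (y(N) = (2*N)*(2*N) = 4*N²)
H = 564480 (H = (80*49)*(4*6²) = 3920*(4*36) = 3920*144 = 564480)
142006/459857 + L(-697, (-25)²)/H = 142006/459857 + (-146 + (-25)²)/564480 = 142006*(1/459857) + (-146 + 625)*(1/564480) = 7474/24203 + 479*(1/564480) = 7474/24203 + 479/564480 = 4230516757/13662109440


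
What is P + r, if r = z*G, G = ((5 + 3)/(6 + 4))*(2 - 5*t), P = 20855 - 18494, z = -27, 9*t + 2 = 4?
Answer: 11709/5 ≈ 2341.8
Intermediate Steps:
t = 2/9 (t = -2/9 + (1/9)*4 = -2/9 + 4/9 = 2/9 ≈ 0.22222)
P = 2361
G = 32/45 (G = ((5 + 3)/(6 + 4))*(2 - 5*2/9) = (8/10)*(2 - 10/9) = (8*(1/10))*(8/9) = (4/5)*(8/9) = 32/45 ≈ 0.71111)
r = -96/5 (r = -27*32/45 = -96/5 ≈ -19.200)
P + r = 2361 - 96/5 = 11709/5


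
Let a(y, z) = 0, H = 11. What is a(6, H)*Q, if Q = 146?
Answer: 0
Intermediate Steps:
a(6, H)*Q = 0*146 = 0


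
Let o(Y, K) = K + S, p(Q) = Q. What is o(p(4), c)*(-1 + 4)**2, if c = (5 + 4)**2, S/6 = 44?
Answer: 3105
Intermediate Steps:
S = 264 (S = 6*44 = 264)
c = 81 (c = 9**2 = 81)
o(Y, K) = 264 + K (o(Y, K) = K + 264 = 264 + K)
o(p(4), c)*(-1 + 4)**2 = (264 + 81)*(-1 + 4)**2 = 345*3**2 = 345*9 = 3105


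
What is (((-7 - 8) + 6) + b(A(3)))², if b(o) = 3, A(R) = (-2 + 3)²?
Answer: 36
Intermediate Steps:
A(R) = 1 (A(R) = 1² = 1)
(((-7 - 8) + 6) + b(A(3)))² = (((-7 - 8) + 6) + 3)² = ((-15 + 6) + 3)² = (-9 + 3)² = (-6)² = 36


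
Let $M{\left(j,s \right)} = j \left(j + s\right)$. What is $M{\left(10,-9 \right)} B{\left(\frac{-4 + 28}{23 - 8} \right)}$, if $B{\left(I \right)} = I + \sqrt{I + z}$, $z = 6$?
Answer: $16 + 2 \sqrt{190} \approx 43.568$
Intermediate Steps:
$B{\left(I \right)} = I + \sqrt{6 + I}$ ($B{\left(I \right)} = I + \sqrt{I + 6} = I + \sqrt{6 + I}$)
$M{\left(10,-9 \right)} B{\left(\frac{-4 + 28}{23 - 8} \right)} = 10 \left(10 - 9\right) \left(\frac{-4 + 28}{23 - 8} + \sqrt{6 + \frac{-4 + 28}{23 - 8}}\right) = 10 \cdot 1 \left(\frac{24}{15} + \sqrt{6 + \frac{24}{15}}\right) = 10 \left(24 \cdot \frac{1}{15} + \sqrt{6 + 24 \cdot \frac{1}{15}}\right) = 10 \left(\frac{8}{5} + \sqrt{6 + \frac{8}{5}}\right) = 10 \left(\frac{8}{5} + \sqrt{\frac{38}{5}}\right) = 10 \left(\frac{8}{5} + \frac{\sqrt{190}}{5}\right) = 16 + 2 \sqrt{190}$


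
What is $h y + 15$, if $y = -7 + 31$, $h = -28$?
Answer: $-657$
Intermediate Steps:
$y = 24$
$h y + 15 = \left(-28\right) 24 + 15 = -672 + 15 = -657$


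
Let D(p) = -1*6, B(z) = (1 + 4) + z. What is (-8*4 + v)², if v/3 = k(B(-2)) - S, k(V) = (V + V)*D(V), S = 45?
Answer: 75625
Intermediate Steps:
B(z) = 5 + z
D(p) = -6
k(V) = -12*V (k(V) = (V + V)*(-6) = (2*V)*(-6) = -12*V)
v = -243 (v = 3*(-12*(5 - 2) - 1*45) = 3*(-12*3 - 45) = 3*(-36 - 45) = 3*(-81) = -243)
(-8*4 + v)² = (-8*4 - 243)² = (-32 - 243)² = (-275)² = 75625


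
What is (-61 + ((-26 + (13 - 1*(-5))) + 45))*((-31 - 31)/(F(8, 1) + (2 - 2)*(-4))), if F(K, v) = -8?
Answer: -186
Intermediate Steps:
(-61 + ((-26 + (13 - 1*(-5))) + 45))*((-31 - 31)/(F(8, 1) + (2 - 2)*(-4))) = (-61 + ((-26 + (13 - 1*(-5))) + 45))*((-31 - 31)/(-8 + (2 - 2)*(-4))) = (-61 + ((-26 + (13 + 5)) + 45))*(-62/(-8 + 0*(-4))) = (-61 + ((-26 + 18) + 45))*(-62/(-8 + 0)) = (-61 + (-8 + 45))*(-62/(-8)) = (-61 + 37)*(-62*(-⅛)) = -24*31/4 = -186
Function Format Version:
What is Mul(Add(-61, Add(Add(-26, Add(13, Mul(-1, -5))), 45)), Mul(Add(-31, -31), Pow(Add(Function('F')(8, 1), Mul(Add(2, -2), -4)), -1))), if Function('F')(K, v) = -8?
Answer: -186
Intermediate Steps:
Mul(Add(-61, Add(Add(-26, Add(13, Mul(-1, -5))), 45)), Mul(Add(-31, -31), Pow(Add(Function('F')(8, 1), Mul(Add(2, -2), -4)), -1))) = Mul(Add(-61, Add(Add(-26, Add(13, Mul(-1, -5))), 45)), Mul(Add(-31, -31), Pow(Add(-8, Mul(Add(2, -2), -4)), -1))) = Mul(Add(-61, Add(Add(-26, Add(13, 5)), 45)), Mul(-62, Pow(Add(-8, Mul(0, -4)), -1))) = Mul(Add(-61, Add(Add(-26, 18), 45)), Mul(-62, Pow(Add(-8, 0), -1))) = Mul(Add(-61, Add(-8, 45)), Mul(-62, Pow(-8, -1))) = Mul(Add(-61, 37), Mul(-62, Rational(-1, 8))) = Mul(-24, Rational(31, 4)) = -186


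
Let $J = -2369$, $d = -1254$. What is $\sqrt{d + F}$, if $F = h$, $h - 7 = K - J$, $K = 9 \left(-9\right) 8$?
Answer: $\sqrt{474} \approx 21.772$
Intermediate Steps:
$K = -648$ ($K = \left(-81\right) 8 = -648$)
$h = 1728$ ($h = 7 - -1721 = 7 + \left(-648 + 2369\right) = 7 + 1721 = 1728$)
$F = 1728$
$\sqrt{d + F} = \sqrt{-1254 + 1728} = \sqrt{474}$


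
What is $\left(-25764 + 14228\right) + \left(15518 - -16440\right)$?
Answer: $20422$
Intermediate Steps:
$\left(-25764 + 14228\right) + \left(15518 - -16440\right) = -11536 + \left(15518 + 16440\right) = -11536 + 31958 = 20422$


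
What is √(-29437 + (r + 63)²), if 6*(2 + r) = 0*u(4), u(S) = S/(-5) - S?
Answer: 2*I*√6429 ≈ 160.36*I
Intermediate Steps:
u(S) = -6*S/5 (u(S) = S*(-⅕) - S = -S/5 - S = -6*S/5)
r = -2 (r = -2 + (0*(-6/5*4))/6 = -2 + (0*(-24/5))/6 = -2 + (⅙)*0 = -2 + 0 = -2)
√(-29437 + (r + 63)²) = √(-29437 + (-2 + 63)²) = √(-29437 + 61²) = √(-29437 + 3721) = √(-25716) = 2*I*√6429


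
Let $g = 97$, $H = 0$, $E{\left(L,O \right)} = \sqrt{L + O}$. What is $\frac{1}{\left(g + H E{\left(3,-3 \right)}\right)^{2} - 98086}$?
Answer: $- \frac{1}{88677} \approx -1.1277 \cdot 10^{-5}$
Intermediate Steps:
$\frac{1}{\left(g + H E{\left(3,-3 \right)}\right)^{2} - 98086} = \frac{1}{\left(97 + 0 \sqrt{3 - 3}\right)^{2} - 98086} = \frac{1}{\left(97 + 0 \sqrt{0}\right)^{2} - 98086} = \frac{1}{\left(97 + 0 \cdot 0\right)^{2} - 98086} = \frac{1}{\left(97 + 0\right)^{2} - 98086} = \frac{1}{97^{2} - 98086} = \frac{1}{9409 - 98086} = \frac{1}{-88677} = - \frac{1}{88677}$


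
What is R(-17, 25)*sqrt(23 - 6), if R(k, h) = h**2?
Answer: 625*sqrt(17) ≈ 2576.9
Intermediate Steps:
R(-17, 25)*sqrt(23 - 6) = 25**2*sqrt(23 - 6) = 625*sqrt(17)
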